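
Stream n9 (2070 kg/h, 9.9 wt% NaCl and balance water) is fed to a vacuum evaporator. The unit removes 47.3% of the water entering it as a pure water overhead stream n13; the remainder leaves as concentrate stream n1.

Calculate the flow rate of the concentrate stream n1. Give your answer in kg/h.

water entering = 2070×0.901 = 1865.1 kg/h; overhead removed = 0.473×1865.1 = 882.18 kg/h.
Concentrate = 2070 − 882.18 = 1187.8 kg/h.

1188 kg/h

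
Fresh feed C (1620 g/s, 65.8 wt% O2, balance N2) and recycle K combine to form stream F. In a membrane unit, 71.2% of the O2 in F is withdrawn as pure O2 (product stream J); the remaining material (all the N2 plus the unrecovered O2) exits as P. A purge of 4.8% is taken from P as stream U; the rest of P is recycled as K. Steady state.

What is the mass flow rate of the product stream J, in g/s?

O2 in F: m_A = 1620×0.658 + (1−0.048)·(1−0.712)·m_A, so m_A = 1066/0.7258 = 1468.6 g/s.
Product J = 0.712×1468.6 = 1045.7 g/s.

1046 g/s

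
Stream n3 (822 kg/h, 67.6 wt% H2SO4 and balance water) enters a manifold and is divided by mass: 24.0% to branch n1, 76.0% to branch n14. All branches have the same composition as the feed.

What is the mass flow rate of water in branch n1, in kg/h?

Branch n1 total = 0.240×822 = 197.28 kg/h.
water in n1 = 0.324×197.28 = 63.919 kg/h.

63.92 kg/h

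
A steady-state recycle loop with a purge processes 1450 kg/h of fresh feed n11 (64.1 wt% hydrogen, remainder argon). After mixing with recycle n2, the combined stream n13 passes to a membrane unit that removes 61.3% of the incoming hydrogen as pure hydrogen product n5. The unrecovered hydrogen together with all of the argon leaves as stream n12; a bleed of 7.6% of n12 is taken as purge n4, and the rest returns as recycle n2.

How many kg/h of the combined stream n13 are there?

8296 kg/h

argon enters only via n11 and leaves only via the purge: 1450×0.359 = 0.076×(argon in n12), and the membrane unit passes all argon, so argon in n13 = argon in n12 = 6849.3 kg/h.
hydrogen in n13: m_A = 1450×0.641 + (1−0.076)·(1−0.613)·m_A, so m_A = 929.45/0.6424 = 1446.8 kg/h.
n13 = 1446.8 + 6849.3 = 8296.2 kg/h.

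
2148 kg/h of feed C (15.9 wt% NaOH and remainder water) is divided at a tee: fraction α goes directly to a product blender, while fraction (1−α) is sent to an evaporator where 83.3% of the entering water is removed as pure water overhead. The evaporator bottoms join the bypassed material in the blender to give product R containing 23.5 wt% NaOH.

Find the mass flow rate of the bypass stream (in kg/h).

1156 kg/h

All 2148×0.159 = 341.53 kg/h of NaOH reaches R, so R = 341.53/0.235 = 1453.3 kg/h and vapour = 694.67 kg/h.
The evaporator receives (1−α)·2148 of feed at 0.841 water and removes 0.833 of that water:
0.833×0.841×(1−α)×2148 = 694.67
(1−α) = 694.67/1504.8 = 0.4616;  α = 0.5384.
Bypass flow = 0.5384×2148 = 1156.4 kg/h.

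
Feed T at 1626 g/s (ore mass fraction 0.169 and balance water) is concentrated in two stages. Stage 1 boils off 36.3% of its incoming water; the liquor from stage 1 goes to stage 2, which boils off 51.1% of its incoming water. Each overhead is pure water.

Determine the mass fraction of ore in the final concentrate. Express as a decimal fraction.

water in feed = 1626×0.831 = 1351.2 g/s.
After stage 1: water left = (1−0.363)×1351.2 = 860.72; stream total = 1135.5 g/s.
After stage 2: water left = (1−0.511)×860.72 = 420.89; final concentrate = 695.69 g/s.
ore fraction = 274.79/695.69 = 0.395.

0.395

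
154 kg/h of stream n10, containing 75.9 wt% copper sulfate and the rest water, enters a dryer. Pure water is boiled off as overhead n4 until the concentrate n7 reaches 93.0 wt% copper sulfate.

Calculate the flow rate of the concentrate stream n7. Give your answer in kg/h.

125.7 kg/h

copper sulfate is conserved: 154×0.759 = 116.89 kg/h all reports to the concentrate.
Concentrate = 116.89/(target fraction) = 125.68 kg/h.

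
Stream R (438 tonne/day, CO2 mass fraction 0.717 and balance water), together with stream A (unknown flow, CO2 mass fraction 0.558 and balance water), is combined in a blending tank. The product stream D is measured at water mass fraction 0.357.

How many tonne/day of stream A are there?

Let A be the unknown flow. Total out = 438 + A.
water balance: 123.95 + 0.442·A = 0.357·(438 + A)
(0.442 − 0.357)·A = 0.357×438 − 123.95 = 32.412
A = 32.412 / 0.085 = 381.32 tonne/day

381.3 tonne/day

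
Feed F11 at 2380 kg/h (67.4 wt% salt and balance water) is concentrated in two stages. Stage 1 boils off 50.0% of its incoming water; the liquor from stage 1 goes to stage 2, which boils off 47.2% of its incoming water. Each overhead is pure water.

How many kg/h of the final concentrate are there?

water in feed = 2380×0.326 = 775.88 kg/h.
After stage 1: water left = (1−0.500)×775.88 = 387.94; stream total = 1992.1 kg/h.
After stage 2: water left = (1−0.472)×387.94 = 204.83; final concentrate = 1809 kg/h.

1809 kg/h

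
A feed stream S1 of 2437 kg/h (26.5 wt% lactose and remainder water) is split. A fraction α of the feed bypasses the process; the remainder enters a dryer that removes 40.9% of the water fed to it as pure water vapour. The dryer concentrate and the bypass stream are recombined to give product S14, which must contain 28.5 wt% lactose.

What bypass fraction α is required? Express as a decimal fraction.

0.767

All 2437×0.265 = 645.81 kg/h of lactose reaches S14, so S14 = 645.81/0.285 = 2266 kg/h and vapour = 171.02 kg/h.
The evaporator receives (1−α)·2437 of feed at 0.735 water and removes 0.409 of that water:
0.409×0.735×(1−α)×2437 = 171.02
(1−α) = 171.02/732.6 = 0.2334;  α = 0.7666.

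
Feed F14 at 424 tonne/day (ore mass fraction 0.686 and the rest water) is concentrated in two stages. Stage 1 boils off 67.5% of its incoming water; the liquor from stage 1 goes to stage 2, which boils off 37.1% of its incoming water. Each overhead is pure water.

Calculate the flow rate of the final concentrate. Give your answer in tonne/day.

318.1 tonne/day

water in feed = 424×0.314 = 133.14 tonne/day.
After stage 1: water left = (1−0.675)×133.14 = 43.269; stream total = 334.13 tonne/day.
After stage 2: water left = (1−0.371)×43.269 = 27.216; final concentrate = 318.08 tonne/day.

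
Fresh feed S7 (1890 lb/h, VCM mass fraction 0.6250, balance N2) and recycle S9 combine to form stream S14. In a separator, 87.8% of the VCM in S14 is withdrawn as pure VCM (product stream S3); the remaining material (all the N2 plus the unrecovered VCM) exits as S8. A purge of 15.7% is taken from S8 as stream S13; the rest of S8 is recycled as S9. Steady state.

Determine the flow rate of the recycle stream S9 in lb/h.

N2 enters only via S7 and leaves only via the purge: 1890×0.375 = 0.157×(N2 in S8), and the separator passes all N2, so N2 in S14 = N2 in S8 = 4514.3 lb/h.
VCM in S14: m_A = 1890×0.625 + (1−0.157)·(1−0.878)·m_A, so m_A = 1181.2/0.8972 = 1316.7 lb/h.
S8 = (1−0.878)×1316.7 + 4514.3 = 4675 lb/h.
Recycle S9 = (1−0.157)×4675 = 3941 lb/h.

3941 lb/h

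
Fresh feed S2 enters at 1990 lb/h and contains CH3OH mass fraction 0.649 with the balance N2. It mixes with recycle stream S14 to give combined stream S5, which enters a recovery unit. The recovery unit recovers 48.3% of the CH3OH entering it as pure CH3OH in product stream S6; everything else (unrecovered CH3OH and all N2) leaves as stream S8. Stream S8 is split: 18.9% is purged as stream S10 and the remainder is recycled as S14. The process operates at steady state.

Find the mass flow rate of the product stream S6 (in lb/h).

1074 lb/h

CH3OH in S5: m_A = 1990×0.649 + (1−0.189)·(1−0.483)·m_A, so m_A = 1291.5/0.5807 = 2224 lb/h.
Product S6 = 0.483×2224 = 1074.2 lb/h.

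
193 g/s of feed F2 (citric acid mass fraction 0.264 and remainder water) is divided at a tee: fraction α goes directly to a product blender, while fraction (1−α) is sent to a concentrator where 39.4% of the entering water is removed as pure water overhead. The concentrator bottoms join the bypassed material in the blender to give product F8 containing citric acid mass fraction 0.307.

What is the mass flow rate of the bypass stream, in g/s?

99.78 g/s

All 193×0.264 = 50.952 g/s of citric acid reaches F8, so F8 = 50.952/0.307 = 165.97 g/s and vapour = 27.033 g/s.
The evaporator receives (1−α)·193 of feed at 0.736 water and removes 0.394 of that water:
0.394×0.736×(1−α)×193 = 27.033
(1−α) = 27.033/55.967 = 0.4830;  α = 0.5170.
Bypass flow = 0.5170×193 = 99.779 g/s.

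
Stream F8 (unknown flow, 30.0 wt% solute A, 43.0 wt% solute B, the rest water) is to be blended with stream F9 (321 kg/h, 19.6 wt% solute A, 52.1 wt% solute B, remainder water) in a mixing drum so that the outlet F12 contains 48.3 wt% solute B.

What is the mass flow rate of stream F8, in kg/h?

230.2 kg/h

Let F8 be the unknown flow. Total out = 321 + F8.
solute B balance: 167.24 + 0.430·F8 = 0.483·(321 + F8)
(0.430 − 0.483)·F8 = 0.483×321 − 167.24 = -12.198
F8 = -12.198 / -0.053 = 230.15 kg/h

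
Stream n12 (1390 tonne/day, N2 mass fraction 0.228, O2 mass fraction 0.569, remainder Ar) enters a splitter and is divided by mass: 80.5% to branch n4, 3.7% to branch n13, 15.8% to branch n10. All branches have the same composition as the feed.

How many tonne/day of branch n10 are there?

219.6 tonne/day

Branch n10 flow = 0.158×1390 = 219.62 tonne/day.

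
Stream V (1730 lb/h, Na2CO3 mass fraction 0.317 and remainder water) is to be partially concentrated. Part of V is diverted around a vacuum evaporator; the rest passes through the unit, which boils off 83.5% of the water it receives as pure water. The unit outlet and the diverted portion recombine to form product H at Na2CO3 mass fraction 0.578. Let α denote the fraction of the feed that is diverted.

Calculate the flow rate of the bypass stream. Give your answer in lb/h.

All 1730×0.317 = 548.41 lb/h of Na2CO3 reaches H, so H = 548.41/0.578 = 948.81 lb/h and vapour = 781.19 lb/h.
The evaporator receives (1−α)·1730 of feed at 0.683 water and removes 0.835 of that water:
0.835×0.683×(1−α)×1730 = 781.19
(1−α) = 781.19/986.63 = 0.7918;  α = 0.2082.
Bypass flow = 0.2082×1730 = 360.22 lb/h.

360.2 lb/h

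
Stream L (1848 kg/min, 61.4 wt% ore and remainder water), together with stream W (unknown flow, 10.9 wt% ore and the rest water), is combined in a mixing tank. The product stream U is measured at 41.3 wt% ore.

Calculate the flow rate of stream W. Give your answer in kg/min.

Let W be the unknown flow. Total out = 1848 + W.
ore balance: 1134.7 + 0.109·W = 0.413·(1848 + W)
(0.109 − 0.413)·W = 0.413×1848 − 1134.7 = -371.45
W = -371.45 / -0.304 = 1221.9 kg/min

1222 kg/min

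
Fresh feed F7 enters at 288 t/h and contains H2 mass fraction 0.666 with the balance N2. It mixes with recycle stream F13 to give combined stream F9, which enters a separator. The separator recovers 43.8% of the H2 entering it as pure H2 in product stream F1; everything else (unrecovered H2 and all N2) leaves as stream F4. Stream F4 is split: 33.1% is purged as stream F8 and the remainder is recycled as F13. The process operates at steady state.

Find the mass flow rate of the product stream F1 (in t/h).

H2 in F9: m_A = 288×0.666 + (1−0.331)·(1−0.438)·m_A, so m_A = 191.81/0.6240 = 307.37 t/h.
Product F1 = 0.438×307.37 = 134.63 t/h.

134.6 t/h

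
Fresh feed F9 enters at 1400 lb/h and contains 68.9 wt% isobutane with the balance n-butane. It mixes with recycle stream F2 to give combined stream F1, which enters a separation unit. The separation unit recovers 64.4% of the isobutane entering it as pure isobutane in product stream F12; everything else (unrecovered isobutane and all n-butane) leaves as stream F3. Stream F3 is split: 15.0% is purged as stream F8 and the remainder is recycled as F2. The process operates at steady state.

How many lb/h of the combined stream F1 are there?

n-butane enters only via F9 and leaves only via the purge: 1400×0.311 = 0.150×(n-butane in F3), and the separation unit passes all n-butane, so n-butane in F1 = n-butane in F3 = 2902.7 lb/h.
isobutane in F1: m_A = 1400×0.689 + (1−0.150)·(1−0.644)·m_A, so m_A = 964.6/0.6974 = 1383.1 lb/h.
F1 = 1383.1 + 2902.7 = 4285.8 lb/h.

4286 lb/h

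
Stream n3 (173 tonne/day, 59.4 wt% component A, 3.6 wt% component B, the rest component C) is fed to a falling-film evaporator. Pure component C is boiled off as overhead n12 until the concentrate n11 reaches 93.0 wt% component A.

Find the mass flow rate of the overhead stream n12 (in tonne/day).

component A is conserved: 173×0.594 = 102.76 tonne/day all reports to the concentrate.
Concentrate = 102.76/(target fraction) = 110.5 tonne/day.
Overhead = 173 − 110.5 = 62.503 tonne/day.

62.5 tonne/day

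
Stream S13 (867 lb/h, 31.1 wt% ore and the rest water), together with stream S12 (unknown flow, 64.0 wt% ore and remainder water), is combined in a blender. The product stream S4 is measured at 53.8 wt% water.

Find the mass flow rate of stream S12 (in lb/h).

735.5 lb/h

Let S12 be the unknown flow. Total out = 867 + S12.
water balance: 597.36 + 0.360·S12 = 0.538·(867 + S12)
(0.360 − 0.538)·S12 = 0.538×867 − 597.36 = -130.92
S12 = -130.92 / -0.178 = 735.49 lb/h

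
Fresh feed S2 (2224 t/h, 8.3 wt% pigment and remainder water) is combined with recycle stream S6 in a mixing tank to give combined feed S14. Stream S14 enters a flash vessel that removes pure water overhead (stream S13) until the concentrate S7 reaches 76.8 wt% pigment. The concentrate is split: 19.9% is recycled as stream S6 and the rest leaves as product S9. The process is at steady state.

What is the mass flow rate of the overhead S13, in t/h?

Overall pigment balance (none leaves overhead): pigment in fresh feed = pigment in product, i.e. 2224×0.083 = (1−0.199)·S7·0.768.
S7 = 184.59/(0.768×0.801) = 300.07 t/h.
Recycle S6 = 0.199×300.07 = 59.713 t/h.
Combined feed S14 = 2224 + 59.713 = 2283.7 t/h.
Overhead S13 = S14 − S7 = 2283.7 − 300.07 = 1983.6 t/h.

1984 t/h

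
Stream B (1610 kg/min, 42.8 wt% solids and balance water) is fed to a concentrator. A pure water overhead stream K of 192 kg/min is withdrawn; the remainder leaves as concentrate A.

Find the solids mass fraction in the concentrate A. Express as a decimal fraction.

0.4860

solids is not removed: 1610×0.428 = 689.08 kg/min of solids enters A.
Concentrate = 1610 − 192 = 1418 kg/min.
Mass fraction = 689.08/1418 = 0.4860.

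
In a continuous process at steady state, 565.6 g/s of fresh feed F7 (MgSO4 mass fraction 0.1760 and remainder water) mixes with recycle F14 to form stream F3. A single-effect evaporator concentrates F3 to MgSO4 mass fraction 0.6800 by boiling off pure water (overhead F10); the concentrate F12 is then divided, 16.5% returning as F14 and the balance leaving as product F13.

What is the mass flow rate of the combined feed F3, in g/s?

594.5 g/s

Overall MgSO4 balance (none leaves overhead): MgSO4 in fresh feed = MgSO4 in product, i.e. 565.6×0.176 = (1−0.165)·F12·0.680.
F12 = 99.546/(0.680×0.835) = 175.32 g/s.
Recycle F14 = 0.165×175.32 = 28.927 g/s.
Combined feed F3 = 565.6 + 28.927 = 594.53 g/s.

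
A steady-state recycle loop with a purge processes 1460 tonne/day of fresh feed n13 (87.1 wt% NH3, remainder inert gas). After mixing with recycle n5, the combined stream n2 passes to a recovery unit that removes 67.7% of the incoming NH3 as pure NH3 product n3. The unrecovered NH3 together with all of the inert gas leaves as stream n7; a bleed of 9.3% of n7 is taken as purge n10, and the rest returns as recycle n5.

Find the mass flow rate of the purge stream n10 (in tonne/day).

inert gas enters only via n13 and leaves only via the purge: 1460×0.129 = 0.093×(inert gas in n7), and the recovery unit passes all inert gas, so inert gas in n2 = inert gas in n7 = 2025.2 tonne/day.
NH3 in n2: m_A = 1460×0.871 + (1−0.093)·(1−0.677)·m_A, so m_A = 1271.7/0.7070 = 1798.6 tonne/day.
n7 = (1−0.677)×1798.6 + 2025.2 = 2606.1 tonne/day.
Purge n10 = 0.093×2606.1 = 242.37 tonne/day.

242.4 tonne/day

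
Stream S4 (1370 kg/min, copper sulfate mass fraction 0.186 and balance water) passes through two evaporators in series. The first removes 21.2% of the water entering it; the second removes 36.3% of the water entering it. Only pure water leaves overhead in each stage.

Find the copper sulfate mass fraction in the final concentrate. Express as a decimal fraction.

0.313

water in feed = 1370×0.814 = 1115.2 kg/min.
After stage 1: water left = (1−0.212)×1115.2 = 878.76; stream total = 1133.6 kg/min.
After stage 2: water left = (1−0.363)×878.76 = 559.77; final concentrate = 814.59 kg/min.
copper sulfate fraction = 254.82/814.59 = 0.313.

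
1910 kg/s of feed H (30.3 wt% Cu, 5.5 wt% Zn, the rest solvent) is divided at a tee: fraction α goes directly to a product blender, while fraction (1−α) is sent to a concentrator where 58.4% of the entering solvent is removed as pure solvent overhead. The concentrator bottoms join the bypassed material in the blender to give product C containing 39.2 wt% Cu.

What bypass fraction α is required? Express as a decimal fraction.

All 1910×0.303 = 578.73 kg/s of Cu reaches C, so C = 578.73/0.392 = 1476.4 kg/s and vapour = 433.65 kg/s.
The evaporator receives (1−α)·1910 of feed at 0.642 solvent and removes 0.584 of that solvent:
0.584×0.642×(1−α)×1910 = 433.65
(1−α) = 433.65/716.11 = 0.6056;  α = 0.3944.

0.394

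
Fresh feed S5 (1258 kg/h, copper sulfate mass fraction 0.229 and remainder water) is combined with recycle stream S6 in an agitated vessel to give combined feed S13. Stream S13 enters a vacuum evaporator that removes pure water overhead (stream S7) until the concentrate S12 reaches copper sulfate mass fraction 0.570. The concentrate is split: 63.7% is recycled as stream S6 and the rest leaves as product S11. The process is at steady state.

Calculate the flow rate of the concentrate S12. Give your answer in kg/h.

1392 kg/h

Overall copper sulfate balance (none leaves overhead): copper sulfate in fresh feed = copper sulfate in product, i.e. 1258×0.229 = (1−0.637)·S12·0.570.
S12 = 288.08/(0.570×0.363) = 1392.3 kg/h.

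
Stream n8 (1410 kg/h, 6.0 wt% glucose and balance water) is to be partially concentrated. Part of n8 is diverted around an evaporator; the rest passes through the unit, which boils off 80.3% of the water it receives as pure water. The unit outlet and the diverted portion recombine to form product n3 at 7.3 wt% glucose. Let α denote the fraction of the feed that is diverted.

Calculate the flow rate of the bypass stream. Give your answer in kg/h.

All 1410×0.060 = 84.6 kg/h of glucose reaches n3, so n3 = 84.6/0.073 = 1158.9 kg/h and vapour = 251.1 kg/h.
The evaporator receives (1−α)·1410 of feed at 0.940 water and removes 0.803 of that water:
0.803×0.940×(1−α)×1410 = 251.1
(1−α) = 251.1/1064.3 = 0.2359;  α = 0.7641.
Bypass flow = 0.7641×1410 = 1077.3 kg/h.

1077 kg/h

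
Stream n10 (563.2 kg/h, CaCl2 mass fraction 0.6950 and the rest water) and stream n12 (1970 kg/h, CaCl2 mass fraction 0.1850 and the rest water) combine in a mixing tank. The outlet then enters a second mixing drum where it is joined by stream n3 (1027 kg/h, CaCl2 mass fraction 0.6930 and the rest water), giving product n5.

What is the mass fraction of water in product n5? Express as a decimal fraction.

Overall, product flow = 3560.2 kg/h.
water in = 563.2×0.305 + 1970×0.815 + 1027×0.307 = 2092.6 kg/h.
water fraction in n5 = 0.5878.

0.5878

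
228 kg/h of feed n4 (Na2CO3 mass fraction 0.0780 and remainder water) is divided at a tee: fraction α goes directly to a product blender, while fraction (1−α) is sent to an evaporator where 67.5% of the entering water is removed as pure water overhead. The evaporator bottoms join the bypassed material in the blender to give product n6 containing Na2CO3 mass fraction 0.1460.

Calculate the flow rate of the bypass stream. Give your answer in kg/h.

All 228×0.078 = 17.784 kg/h of Na2CO3 reaches n6, so n6 = 17.784/0.146 = 121.81 kg/h and vapour = 106.19 kg/h.
The evaporator receives (1−α)·228 of feed at 0.922 water and removes 0.675 of that water:
0.675×0.922×(1−α)×228 = 106.19
(1−α) = 106.19/141.9 = 0.7484;  α = 0.2516.
Bypass flow = 0.2516×228 = 57.37 kg/h.

57.37 kg/h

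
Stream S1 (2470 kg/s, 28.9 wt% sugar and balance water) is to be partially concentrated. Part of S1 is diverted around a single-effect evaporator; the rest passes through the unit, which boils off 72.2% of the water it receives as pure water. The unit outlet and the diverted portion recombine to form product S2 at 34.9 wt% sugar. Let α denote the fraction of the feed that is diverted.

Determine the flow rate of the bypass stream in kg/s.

All 2470×0.289 = 713.83 kg/s of sugar reaches S2, so S2 = 713.83/0.349 = 2045.4 kg/s and vapour = 424.64 kg/s.
The evaporator receives (1−α)·2470 of feed at 0.711 water and removes 0.722 of that water:
0.722×0.711×(1−α)×2470 = 424.64
(1−α) = 424.64/1268 = 0.3349;  α = 0.6651.
Bypass flow = 0.6651×2470 = 1642.8 kg/s.

1643 kg/s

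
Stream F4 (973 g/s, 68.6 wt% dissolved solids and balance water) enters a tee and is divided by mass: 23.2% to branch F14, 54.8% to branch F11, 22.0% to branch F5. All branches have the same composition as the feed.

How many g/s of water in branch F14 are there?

Branch F14 total = 0.232×973 = 225.74 g/s.
water in F14 = 0.314×225.74 = 70.881 g/s.

70.88 g/s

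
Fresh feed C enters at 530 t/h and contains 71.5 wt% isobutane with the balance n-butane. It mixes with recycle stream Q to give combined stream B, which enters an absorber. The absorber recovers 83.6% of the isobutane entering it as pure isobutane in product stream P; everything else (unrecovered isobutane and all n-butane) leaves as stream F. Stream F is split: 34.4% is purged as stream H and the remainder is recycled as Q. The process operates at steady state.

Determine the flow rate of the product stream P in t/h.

355 t/h

isobutane in B: m_A = 530×0.715 + (1−0.344)·(1−0.836)·m_A, so m_A = 378.95/0.8924 = 424.63 t/h.
Product P = 0.836×424.63 = 354.99 t/h.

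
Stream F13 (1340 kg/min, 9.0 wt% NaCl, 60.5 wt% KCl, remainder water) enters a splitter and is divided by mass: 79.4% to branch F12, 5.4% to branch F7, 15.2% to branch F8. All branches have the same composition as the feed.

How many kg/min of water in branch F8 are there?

Branch F8 total = 0.152×1340 = 203.68 kg/min.
water in F8 = 0.305×203.68 = 62.122 kg/min.

62.12 kg/min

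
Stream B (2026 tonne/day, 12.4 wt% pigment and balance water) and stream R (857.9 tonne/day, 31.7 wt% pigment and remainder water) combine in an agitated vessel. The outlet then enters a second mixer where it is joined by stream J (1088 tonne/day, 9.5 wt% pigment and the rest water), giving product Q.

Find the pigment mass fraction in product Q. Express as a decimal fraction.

0.158

Overall, product flow = 3971.9 tonne/day.
pigment in = 2026×0.124 + 857.9×0.317 + 1088×0.095 = 626.54 tonne/day.
pigment fraction in Q = 0.158.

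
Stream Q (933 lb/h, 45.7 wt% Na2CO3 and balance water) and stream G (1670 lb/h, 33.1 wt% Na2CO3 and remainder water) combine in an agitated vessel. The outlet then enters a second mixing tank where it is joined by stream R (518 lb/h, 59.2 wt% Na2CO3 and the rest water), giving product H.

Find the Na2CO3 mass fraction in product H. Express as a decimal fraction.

Overall, product flow = 3121 lb/h.
Na2CO3 in = 933×0.457 + 1670×0.331 + 518×0.592 = 1285.8 lb/h.
Na2CO3 fraction in H = 0.412.

0.412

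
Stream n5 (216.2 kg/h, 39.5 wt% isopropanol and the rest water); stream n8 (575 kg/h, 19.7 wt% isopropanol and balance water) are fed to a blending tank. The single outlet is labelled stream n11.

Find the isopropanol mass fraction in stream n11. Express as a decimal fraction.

0.2511

Total flow out = 216.2 + 575 = 791.2 kg/h.
isopropanol in = 216.2×0.395 + 575×0.197 = 198.67 kg/h.
isopropanol mass fraction in n11 = 198.67/791.2 = 0.2511.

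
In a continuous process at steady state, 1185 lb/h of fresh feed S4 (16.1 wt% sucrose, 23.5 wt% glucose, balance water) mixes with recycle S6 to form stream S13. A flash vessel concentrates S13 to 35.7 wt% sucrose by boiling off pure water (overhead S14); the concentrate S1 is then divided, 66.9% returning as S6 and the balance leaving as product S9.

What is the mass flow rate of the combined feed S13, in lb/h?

2265 lb/h

Overall sucrose balance (none leaves overhead): sucrose in fresh feed = sucrose in product, i.e. 1185×0.161 = (1−0.669)·S1·0.357.
S1 = 190.78/(0.357×0.331) = 1614.5 lb/h.
Recycle S6 = 0.669×1614.5 = 1080.1 lb/h.
Combined feed S13 = 1185 + 1080.1 = 2265.1 lb/h.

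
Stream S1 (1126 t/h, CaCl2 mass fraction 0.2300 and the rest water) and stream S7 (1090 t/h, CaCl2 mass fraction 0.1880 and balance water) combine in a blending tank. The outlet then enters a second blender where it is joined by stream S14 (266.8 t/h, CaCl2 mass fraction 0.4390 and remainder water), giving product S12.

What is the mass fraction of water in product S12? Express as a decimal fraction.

Overall, product flow = 2482.8 t/h.
water in = 1126×0.770 + 1090×0.812 + 266.8×0.561 = 1901.8 t/h.
water fraction in S12 = 0.7660.

0.7660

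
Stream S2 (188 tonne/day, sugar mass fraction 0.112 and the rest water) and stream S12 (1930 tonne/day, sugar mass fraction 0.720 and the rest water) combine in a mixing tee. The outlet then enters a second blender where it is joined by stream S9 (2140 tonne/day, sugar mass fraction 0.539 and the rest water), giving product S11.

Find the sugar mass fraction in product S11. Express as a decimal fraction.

0.602

Overall, product flow = 4258 tonne/day.
sugar in = 188×0.112 + 1930×0.720 + 2140×0.539 = 2564.1 tonne/day.
sugar fraction in S11 = 0.602.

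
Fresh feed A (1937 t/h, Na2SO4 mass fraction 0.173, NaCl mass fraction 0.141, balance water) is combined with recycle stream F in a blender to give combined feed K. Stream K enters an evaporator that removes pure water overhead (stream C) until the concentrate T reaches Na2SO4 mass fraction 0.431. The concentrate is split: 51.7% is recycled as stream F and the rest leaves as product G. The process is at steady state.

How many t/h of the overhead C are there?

Overall Na2SO4 balance (none leaves overhead): Na2SO4 in fresh feed = Na2SO4 in product, i.e. 1937×0.173 = (1−0.517)·T·0.431.
T = 335.1/(0.431×0.483) = 1609.7 t/h.
Recycle F = 0.517×1609.7 = 832.23 t/h.
Combined feed K = 1937 + 832.23 = 2769.2 t/h.
Overhead C = K − T = 2769.2 − 1609.7 = 1159.5 t/h.

1160 t/h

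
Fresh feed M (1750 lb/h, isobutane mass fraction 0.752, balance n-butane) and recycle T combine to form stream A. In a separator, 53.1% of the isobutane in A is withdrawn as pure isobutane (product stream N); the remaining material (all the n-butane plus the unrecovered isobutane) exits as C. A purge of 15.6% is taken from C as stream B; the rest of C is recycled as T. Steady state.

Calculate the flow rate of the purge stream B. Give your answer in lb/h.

593.4 lb/h

n-butane enters only via M and leaves only via the purge: 1750×0.248 = 0.156×(n-butane in C), and the separator passes all n-butane, so n-butane in A = n-butane in C = 2782.1 lb/h.
isobutane in A: m_A = 1750×0.752 + (1−0.156)·(1−0.531)·m_A, so m_A = 1316/0.6042 = 2178.2 lb/h.
C = (1−0.531)×2178.2 + 2782.1 = 3803.6 lb/h.
Purge B = 0.156×3803.6 = 593.37 lb/h.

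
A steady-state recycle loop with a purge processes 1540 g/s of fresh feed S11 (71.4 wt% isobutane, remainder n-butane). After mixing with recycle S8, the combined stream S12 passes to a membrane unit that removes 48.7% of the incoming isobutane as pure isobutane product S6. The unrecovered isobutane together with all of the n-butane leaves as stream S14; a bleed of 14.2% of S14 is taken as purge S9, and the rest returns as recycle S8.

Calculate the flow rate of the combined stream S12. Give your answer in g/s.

n-butane enters only via S11 and leaves only via the purge: 1540×0.286 = 0.142×(n-butane in S14), and the membrane unit passes all n-butane, so n-butane in S12 = n-butane in S14 = 3101.7 g/s.
isobutane in S12: m_A = 1540×0.714 + (1−0.142)·(1−0.487)·m_A, so m_A = 1099.6/0.5598 = 1964 g/s.
S12 = 1964 + 3101.7 = 5065.7 g/s.

5066 g/s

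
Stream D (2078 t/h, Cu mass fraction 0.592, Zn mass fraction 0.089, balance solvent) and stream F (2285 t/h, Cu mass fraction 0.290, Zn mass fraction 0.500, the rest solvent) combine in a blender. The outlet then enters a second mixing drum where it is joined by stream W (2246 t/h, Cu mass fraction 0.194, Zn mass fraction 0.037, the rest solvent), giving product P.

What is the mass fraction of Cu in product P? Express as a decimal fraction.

Overall, product flow = 6609 t/h.
Cu in = 2078×0.592 + 2285×0.290 + 2246×0.194 = 2328.5 t/h.
Cu fraction in P = 0.352.

0.352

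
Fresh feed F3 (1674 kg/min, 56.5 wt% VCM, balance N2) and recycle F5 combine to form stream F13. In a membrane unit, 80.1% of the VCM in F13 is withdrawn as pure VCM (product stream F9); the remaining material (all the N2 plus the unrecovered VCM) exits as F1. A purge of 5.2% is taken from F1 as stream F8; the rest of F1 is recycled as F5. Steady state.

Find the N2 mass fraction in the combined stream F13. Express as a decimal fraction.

N2 enters only via F3 and leaves only via the purge: 1674×0.435 = 0.052×(N2 in F1), and the membrane unit passes all N2, so N2 in F13 = N2 in F1 = 14004 kg/min.
VCM in F13: m_A = 1674×0.565 + (1−0.052)·(1−0.801)·m_A, so m_A = 945.81/0.8113 = 1165.7 kg/min.
F13 = 1165.7 + 14004 = 15169 kg/min.
N2 fraction in F13 = 14004/15169 = 0.923.

0.923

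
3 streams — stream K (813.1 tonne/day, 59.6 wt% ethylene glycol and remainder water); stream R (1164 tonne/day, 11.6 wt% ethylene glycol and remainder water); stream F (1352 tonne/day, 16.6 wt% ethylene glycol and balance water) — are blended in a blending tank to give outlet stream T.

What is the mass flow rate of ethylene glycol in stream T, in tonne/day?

844.1 tonne/day

ethylene glycol out = ethylene glycol in = 813.1×0.596 + 1164×0.116 + 1352×0.166 = 844.06 tonne/day.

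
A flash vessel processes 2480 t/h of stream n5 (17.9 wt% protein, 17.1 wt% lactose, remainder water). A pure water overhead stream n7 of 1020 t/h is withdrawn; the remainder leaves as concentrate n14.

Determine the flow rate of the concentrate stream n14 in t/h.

Concentrate = 2480 − 1020 = 1460 t/h.

1460 t/h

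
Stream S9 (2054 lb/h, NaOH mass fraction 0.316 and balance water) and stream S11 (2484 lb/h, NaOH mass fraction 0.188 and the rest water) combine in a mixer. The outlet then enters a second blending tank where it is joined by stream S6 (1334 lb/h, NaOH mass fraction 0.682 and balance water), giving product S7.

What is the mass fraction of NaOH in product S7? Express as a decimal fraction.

Overall, product flow = 5872 lb/h.
NaOH in = 2054×0.316 + 2484×0.188 + 1334×0.682 = 2025.8 lb/h.
NaOH fraction in S7 = 0.345.

0.345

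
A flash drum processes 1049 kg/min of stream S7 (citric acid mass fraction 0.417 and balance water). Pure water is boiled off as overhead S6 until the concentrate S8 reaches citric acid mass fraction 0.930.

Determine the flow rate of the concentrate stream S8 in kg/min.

470.4 kg/min

citric acid is conserved: 1049×0.417 = 437.43 kg/min all reports to the concentrate.
Concentrate = 437.43/(target fraction) = 470.36 kg/min.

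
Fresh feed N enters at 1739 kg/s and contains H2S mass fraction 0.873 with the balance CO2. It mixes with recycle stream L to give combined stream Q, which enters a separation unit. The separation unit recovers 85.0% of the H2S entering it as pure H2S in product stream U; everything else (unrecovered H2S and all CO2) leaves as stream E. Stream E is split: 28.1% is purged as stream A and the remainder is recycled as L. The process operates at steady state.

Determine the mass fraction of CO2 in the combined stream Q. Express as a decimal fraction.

CO2 enters only via N and leaves only via the purge: 1739×0.127 = 0.281×(CO2 in E), and the separation unit passes all CO2, so CO2 in Q = CO2 in E = 785.95 kg/s.
H2S in Q: m_A = 1739×0.873 + (1−0.281)·(1−0.850)·m_A, so m_A = 1518.1/0.8921 = 1701.7 kg/s.
Q = 1701.7 + 785.95 = 2487.6 kg/s.
CO2 fraction in Q = 785.95/2487.6 = 0.316.

0.316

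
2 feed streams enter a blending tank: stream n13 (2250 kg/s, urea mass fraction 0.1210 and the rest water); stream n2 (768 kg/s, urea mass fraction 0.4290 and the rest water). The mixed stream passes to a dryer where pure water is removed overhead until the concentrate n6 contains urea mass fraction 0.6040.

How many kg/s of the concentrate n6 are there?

996.2 kg/s

urea entering = 2250×0.121 + 768×0.429 = 601.72 kg/s.
All urea reports to n6, so n6 = 601.72/0.604 = 996.23 kg/s.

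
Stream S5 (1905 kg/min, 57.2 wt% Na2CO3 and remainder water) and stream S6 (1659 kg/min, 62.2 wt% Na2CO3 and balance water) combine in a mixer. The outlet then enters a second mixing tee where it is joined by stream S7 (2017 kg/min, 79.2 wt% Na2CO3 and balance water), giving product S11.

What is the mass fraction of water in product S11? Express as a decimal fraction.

0.3336

Overall, product flow = 5581 kg/min.
water in = 1905×0.428 + 1659×0.378 + 2017×0.208 = 1862 kg/min.
water fraction in S11 = 0.3336.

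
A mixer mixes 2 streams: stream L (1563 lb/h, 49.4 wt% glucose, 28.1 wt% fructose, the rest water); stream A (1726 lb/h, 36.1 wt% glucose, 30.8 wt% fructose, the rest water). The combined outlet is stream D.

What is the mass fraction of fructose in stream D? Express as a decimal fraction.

0.295

Total flow out = 1563 + 1726 = 3289 lb/h.
fructose in = 1563×0.281 + 1726×0.308 = 970.81 lb/h.
fructose mass fraction in D = 970.81/3289 = 0.295.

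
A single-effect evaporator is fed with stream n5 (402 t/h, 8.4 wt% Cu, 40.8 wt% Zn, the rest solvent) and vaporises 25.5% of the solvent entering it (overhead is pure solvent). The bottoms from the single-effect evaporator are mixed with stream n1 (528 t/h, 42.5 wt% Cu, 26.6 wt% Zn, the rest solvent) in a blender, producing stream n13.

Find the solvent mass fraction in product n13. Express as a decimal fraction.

Vapour removed = 0.255×0.508×402 = 52.075 t/h; concentrate = 349.92 t/h.
solvent reaching the mixer = 152.14 (from concentrate) + 528×0.309 = 315.29 t/h.
Product flow = 349.92 + 528 = 877.92 t/h; solvent fraction = 0.3591.

0.3591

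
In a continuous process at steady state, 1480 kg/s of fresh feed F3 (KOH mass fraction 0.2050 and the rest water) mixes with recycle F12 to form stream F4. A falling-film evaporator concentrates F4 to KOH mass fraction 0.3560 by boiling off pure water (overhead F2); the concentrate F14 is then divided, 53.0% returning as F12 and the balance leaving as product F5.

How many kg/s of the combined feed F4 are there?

2441 kg/s

Overall KOH balance (none leaves overhead): KOH in fresh feed = KOH in product, i.e. 1480×0.205 = (1−0.530)·F14·0.356.
F14 = 303.4/(0.356×0.470) = 1813.3 kg/s.
Recycle F12 = 0.530×1813.3 = 961.04 kg/s.
Combined feed F4 = 1480 + 961.04 = 2441 kg/s.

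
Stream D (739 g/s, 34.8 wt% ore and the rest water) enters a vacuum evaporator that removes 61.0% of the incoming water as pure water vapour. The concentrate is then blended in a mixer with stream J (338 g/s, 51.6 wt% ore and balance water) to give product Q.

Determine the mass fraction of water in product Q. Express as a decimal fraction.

0.4489

Vapour removed = 0.610×0.652×739 = 293.92 g/s; concentrate = 445.08 g/s.
water reaching the mixer = 187.91 (from concentrate) + 338×0.484 = 351.5 g/s.
Product flow = 445.08 + 338 = 783.08 g/s; water fraction = 0.4489.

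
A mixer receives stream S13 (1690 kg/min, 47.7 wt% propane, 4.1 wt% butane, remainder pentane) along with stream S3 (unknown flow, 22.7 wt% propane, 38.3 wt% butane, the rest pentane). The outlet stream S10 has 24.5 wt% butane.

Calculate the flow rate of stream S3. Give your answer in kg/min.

2498 kg/min

Let S3 be the unknown flow. Total out = 1690 + S3.
butane balance: 69.29 + 0.383·S3 = 0.245·(1690 + S3)
(0.383 − 0.245)·S3 = 0.245×1690 − 69.29 = 344.76
S3 = 344.76 / 0.138 = 2498.3 kg/min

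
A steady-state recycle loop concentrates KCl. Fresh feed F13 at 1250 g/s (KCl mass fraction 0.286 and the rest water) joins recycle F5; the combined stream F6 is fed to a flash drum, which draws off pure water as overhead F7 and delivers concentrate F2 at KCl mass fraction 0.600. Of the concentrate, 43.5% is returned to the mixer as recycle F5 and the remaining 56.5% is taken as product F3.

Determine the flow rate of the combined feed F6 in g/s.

1709 g/s

Overall KCl balance (none leaves overhead): KCl in fresh feed = KCl in product, i.e. 1250×0.286 = (1−0.435)·F2·0.600.
F2 = 357.5/(0.600×0.565) = 1054.6 g/s.
Recycle F5 = 0.435×1054.6 = 458.74 g/s.
Combined feed F6 = 1250 + 458.74 = 1708.7 g/s.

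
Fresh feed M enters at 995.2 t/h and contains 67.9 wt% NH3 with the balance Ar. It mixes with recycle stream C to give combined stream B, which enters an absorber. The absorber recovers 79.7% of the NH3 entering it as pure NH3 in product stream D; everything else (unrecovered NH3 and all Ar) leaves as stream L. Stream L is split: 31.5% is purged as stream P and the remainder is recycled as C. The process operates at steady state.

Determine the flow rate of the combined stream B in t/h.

Ar enters only via M and leaves only via the purge: 995.2×0.321 = 0.315×(Ar in L), and the absorber passes all Ar, so Ar in B = Ar in L = 1014.2 t/h.
NH3 in B: m_A = 995.2×0.679 + (1−0.315)·(1−0.797)·m_A, so m_A = 675.74/0.8609 = 784.88 t/h.
B = 784.88 + 1014.2 = 1799 t/h.

1799 t/h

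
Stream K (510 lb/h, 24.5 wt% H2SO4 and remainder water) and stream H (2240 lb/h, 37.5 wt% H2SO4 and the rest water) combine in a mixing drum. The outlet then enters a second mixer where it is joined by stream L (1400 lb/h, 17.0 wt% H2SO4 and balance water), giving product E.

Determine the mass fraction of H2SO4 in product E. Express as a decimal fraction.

0.2899

Overall, product flow = 4150 lb/h.
H2SO4 in = 510×0.245 + 2240×0.375 + 1400×0.170 = 1203 lb/h.
H2SO4 fraction in E = 0.2899.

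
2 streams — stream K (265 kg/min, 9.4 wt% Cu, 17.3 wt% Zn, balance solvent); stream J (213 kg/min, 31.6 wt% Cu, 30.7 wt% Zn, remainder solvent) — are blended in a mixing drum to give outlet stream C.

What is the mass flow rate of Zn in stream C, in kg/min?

Zn out = Zn in = 265×0.173 + 213×0.307 = 111.24 kg/min.

111.2 kg/min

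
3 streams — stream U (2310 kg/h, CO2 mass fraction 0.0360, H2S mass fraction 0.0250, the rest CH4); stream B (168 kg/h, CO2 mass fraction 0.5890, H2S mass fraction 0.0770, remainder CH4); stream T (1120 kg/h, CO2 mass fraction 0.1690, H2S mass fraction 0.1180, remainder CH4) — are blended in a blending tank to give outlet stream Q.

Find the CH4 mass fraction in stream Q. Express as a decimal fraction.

Total flow out = 2310 + 168 + 1120 = 3598 kg/h.
CH4 in = 2310×0.939 + 168×0.334 + 1120×0.713 = 3023.8 kg/h.
CH4 mass fraction in Q = 3023.8/3598 = 0.8404.

0.8404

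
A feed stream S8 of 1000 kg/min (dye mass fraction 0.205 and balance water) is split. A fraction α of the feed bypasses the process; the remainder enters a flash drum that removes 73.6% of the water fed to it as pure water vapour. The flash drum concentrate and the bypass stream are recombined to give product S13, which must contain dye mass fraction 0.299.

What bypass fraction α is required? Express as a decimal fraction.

All 1000×0.205 = 205 kg/min of dye reaches S13, so S13 = 205/0.299 = 685.62 kg/min and vapour = 314.38 kg/min.
The evaporator receives (1−α)·1000 of feed at 0.795 water and removes 0.736 of that water:
0.736×0.795×(1−α)×1000 = 314.38
(1−α) = 314.38/585.12 = 0.5373;  α = 0.4627.

0.463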